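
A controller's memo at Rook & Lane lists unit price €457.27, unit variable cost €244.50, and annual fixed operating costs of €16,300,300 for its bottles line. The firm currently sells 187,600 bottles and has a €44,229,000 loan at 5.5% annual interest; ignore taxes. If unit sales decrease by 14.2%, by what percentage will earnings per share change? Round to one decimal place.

-26.8%

Contribution at this volume is 187,600 × €212.77 = €39,915,652.00.
Subtracting fixed costs: EBIT = €39,915,652.00 − €16,300,300 = €23,615,352.00.
Interest = €2,432,595.00, so EBIT − I = €21,182,757.00.
Degree of combined leverage = contribution ÷ (EBIT − I) = €39,915,652.00 ÷ €21,182,757.00 = 1.8843.
%ΔEPS = DCL × %ΔSales = 1.8843 × -14.2% = -26.8%.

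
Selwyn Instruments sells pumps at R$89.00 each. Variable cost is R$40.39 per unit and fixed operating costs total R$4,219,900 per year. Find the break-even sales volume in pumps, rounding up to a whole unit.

Each unit contributes R$89.00 − R$40.39 = R$48.61.
Units to break even: R$4,219,900 ÷ R$48.61 = 86,811.36, rounded up to 86,812.

86,812 pumps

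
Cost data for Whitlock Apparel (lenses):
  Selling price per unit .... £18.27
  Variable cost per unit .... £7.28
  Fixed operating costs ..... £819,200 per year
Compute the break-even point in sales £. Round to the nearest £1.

£1,361,855

Contribution margin per unit = £18.27 − £7.28 = £10.99, a CM ratio of £10.99 ÷ £18.27 = 0.6015.
Break-even revenue = fixed costs × price ÷ CM = £819,200 × £18.27 ÷ £10.99 = £1,361,855.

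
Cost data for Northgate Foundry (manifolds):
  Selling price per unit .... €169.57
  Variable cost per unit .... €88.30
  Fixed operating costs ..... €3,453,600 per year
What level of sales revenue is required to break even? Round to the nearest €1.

€7,205,943

Contribution margin per unit = €169.57 − €88.30 = €81.27, a CM ratio of €81.27 ÷ €169.57 = 0.4793.
Break-even revenue = fixed costs × price ÷ CM = €3,453,600 × €169.57 ÷ €81.27 = €7,205,943.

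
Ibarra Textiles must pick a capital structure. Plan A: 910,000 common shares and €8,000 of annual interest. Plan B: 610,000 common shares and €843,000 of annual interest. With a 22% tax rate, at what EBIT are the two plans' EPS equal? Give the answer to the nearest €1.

€2,540,833

At indifference, (EBIT − 8,000)(1 − t)/910,000 = (EBIT − 843,000)(1 − t)/610,000.
Cancelling (1 − t) and cross-multiplying: 610,000·(EBIT − 8,000) = 910,000·(EBIT − 843,000).
Solving, EBIT = (843,000·910,000 − 8,000·610,000) / (910,000 − 610,000) = 762,250,000,000 / 300,000 = 2,540,833.33.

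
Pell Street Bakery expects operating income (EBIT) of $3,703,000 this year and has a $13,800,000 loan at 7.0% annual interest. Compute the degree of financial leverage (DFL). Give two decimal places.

1.35

Interest = $966,000.00.
Degree of financial leverage = EBIT / (EBIT − interest) = $3,703,000 / $2,737,000.00 = 1.3529.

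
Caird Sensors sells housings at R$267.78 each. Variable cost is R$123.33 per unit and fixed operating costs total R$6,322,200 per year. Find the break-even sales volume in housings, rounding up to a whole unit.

43,768 housings

Unit CM = price − variable cost = R$267.78 − R$123.33 = R$144.45.
Break-even Q = R$6,322,200 / R$144.45 = 43,767.39 → 43,768 housings.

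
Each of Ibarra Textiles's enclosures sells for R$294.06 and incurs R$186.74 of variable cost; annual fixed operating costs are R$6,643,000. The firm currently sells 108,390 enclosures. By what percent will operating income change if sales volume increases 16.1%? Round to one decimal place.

Contribution at this volume is 108,390 × R$107.32 = R$11,632,414.80.
Subtracting fixed costs: EBIT = R$11,632,414.80 − R$6,643,000 = R$4,989,414.80.
So DOL = total CM / EBIT = R$11,632,414.80 / R$4,989,414.80 = 2.3314.
%ΔEBIT = DOL × %ΔSales = 2.3314 × +16.1% = +37.5%.

+37.5%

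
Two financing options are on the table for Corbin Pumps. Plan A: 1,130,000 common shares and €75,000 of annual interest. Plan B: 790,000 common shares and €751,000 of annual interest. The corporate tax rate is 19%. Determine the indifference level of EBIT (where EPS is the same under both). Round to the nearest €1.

€2,321,706

Set EPS_A = EPS_B: (EBIT − €75,000)(1 − 0.19) ÷ 1,130,000 = (EBIT − €751,000)(1 − 0.19) ÷ 790,000.
The (1 − t) factor cancels: (EBIT − 75,000) × 790,000 = (EBIT − 751,000) × 1,130,000.
EBIT × (1,130,000 − 790,000) = 751,000 × 1,130,000 − 75,000 × 790,000 = 789,380,000,000, so EBIT = 789,380,000,000 ÷ 340,000 = 2,321,705.88.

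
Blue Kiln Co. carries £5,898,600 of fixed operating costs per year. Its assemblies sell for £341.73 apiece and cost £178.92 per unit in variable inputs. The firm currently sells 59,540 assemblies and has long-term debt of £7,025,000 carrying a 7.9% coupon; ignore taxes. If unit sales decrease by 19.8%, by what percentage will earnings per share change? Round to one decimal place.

At 59,540 units, contribution = 59,540 × £162.81 = £9,693,707.40.
EBIT = £9,693,707.40 − £5,898,600 = £3,795,107.40.
Interest = £554,975.00, so EBIT − I = £3,240,132.40.
Degree of combined leverage = contribution ÷ (EBIT − I) = £9,693,707.40 ÷ £3,240,132.40 = 2.9918.
EPS therefore changes by 2.9918 × (-19.8%) = -59.2%.

-59.2%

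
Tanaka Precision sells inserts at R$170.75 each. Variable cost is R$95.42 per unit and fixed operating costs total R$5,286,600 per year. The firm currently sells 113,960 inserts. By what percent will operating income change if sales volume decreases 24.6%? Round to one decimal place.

At 113,960 units, contribution = 113,960 × R$75.33 = R$8,584,606.80.
Subtracting fixed costs: EBIT = R$8,584,606.80 − R$5,286,600 = R$3,298,006.80.
DOL = contribution ÷ EBIT = R$8,584,606.80 ÷ R$3,298,006.80 = 2.6030.
So EBIT moves 2.6030 × (-24.6%) = -64.0%.

-64.0%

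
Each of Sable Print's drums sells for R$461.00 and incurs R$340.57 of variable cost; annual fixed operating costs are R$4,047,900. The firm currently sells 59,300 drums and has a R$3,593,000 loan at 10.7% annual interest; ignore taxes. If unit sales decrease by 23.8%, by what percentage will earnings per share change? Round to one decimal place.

-62.7%

Total contribution margin = 59,300 × R$120.43 = R$7,141,499.00.
Subtracting fixed costs: EBIT = R$7,141,499.00 − R$4,047,900 = R$3,093,599.00.
After interest of R$384,451.00, pre-tax earnings = R$2,709,148.00.
Degree of combined leverage = contribution ÷ (EBIT − I) = R$7,141,499.00 ÷ R$2,709,148.00 = 2.6361.
EPS therefore changes by 2.6361 × (-23.8%) = -62.7%.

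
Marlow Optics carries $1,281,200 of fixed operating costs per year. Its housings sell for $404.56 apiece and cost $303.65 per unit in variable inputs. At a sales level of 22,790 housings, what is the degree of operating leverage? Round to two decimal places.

Contribution at this volume is 22,790 × $100.91 = $2,299,738.90.
Subtracting fixed costs: EBIT = $2,299,738.90 − $1,281,200 = $1,018,538.90.
So DOL = total CM / EBIT = $2,299,738.90 / $1,018,538.90 = 2.2579.

2.26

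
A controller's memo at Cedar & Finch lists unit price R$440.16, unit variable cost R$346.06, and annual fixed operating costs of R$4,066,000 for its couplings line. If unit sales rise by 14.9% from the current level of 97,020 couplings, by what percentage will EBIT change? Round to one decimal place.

+26.9%

Total contribution margin = 97,020 × R$94.10 = R$9,129,582.00.
EBIT = R$9,129,582.00 − R$4,066,000 = R$5,063,582.00.
Degree of operating leverage = R$9,129,582.00 / R$5,063,582.00 = 1.8030.
%ΔEBIT = DOL × %ΔSales = 1.8030 × +14.9% = +26.9%.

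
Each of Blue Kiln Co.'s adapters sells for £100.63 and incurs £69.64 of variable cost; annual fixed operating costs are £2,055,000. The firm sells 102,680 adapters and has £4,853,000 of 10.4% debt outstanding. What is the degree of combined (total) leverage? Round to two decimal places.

Contribution at this volume is 102,680 × £30.99 = £3,182,053.20.
Operating income = contribution − fixed costs = £3,182,053.20 − £2,055,000 = £1,127,053.20. Interest = £504,712.00, so EBIT − I = £622,341.20.
Degree of total leverage = total CM / (EBIT − interest) = £3,182,053.20 / £622,341.20 = 5.1130.

5.11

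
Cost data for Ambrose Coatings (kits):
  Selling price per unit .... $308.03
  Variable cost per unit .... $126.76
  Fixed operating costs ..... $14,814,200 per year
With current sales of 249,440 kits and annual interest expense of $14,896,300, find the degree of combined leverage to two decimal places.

2.92

Total contribution margin = 249,440 × $181.27 = $45,215,988.80.
Subtracting fixed costs: EBIT = $45,215,988.80 − $14,814,200 = $30,401,788.80. Interest = $14,896,300.00, so EBIT − I = $15,505,488.80.
DCL = contribution ÷ (EBIT − I) = $45,215,988.80 ÷ $15,505,488.80 = 2.9161.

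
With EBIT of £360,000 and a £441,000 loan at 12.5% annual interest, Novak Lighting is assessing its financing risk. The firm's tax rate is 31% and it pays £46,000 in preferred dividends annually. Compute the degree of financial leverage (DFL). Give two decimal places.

Interest = £55,125.00.
Pre-tax preferred-dividend burden = £46,000 ÷ (1 − 0.31) = £66,666.67.
DFL = EBIT ÷ [EBIT − I − D_p/(1−t)] = £360,000 ÷ [£360,000 − £55,125.00 − £66,666.67] = £360,000 ÷ £238,208.33 = 1.5113.

1.51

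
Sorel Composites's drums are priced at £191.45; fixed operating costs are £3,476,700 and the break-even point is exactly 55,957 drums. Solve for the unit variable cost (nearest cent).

£129.32

At break-even, FC = Q × (P − VC), so P − VC = £3,476,700 ÷ 55,957 = £62.1316.
Hence VC = price − CM = £191.45 − £62.1316 = £129.32.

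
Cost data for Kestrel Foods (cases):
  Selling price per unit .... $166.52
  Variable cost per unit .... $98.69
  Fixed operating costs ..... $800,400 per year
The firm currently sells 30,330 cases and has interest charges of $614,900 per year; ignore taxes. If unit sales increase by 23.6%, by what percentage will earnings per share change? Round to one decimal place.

+75.6%

Contribution at this volume is 30,330 × $67.83 = $2,057,283.90.
EBIT = $2,057,283.90 − $800,400 = $1,256,883.90.
Interest = $614,900.00, so EBIT − I = $641,983.90.
Degree of combined leverage = contribution ÷ (EBIT − I) = $2,057,283.90 ÷ $641,983.90 = 3.2046.
EPS therefore changes by 3.2046 × (+23.6%) = +75.6%.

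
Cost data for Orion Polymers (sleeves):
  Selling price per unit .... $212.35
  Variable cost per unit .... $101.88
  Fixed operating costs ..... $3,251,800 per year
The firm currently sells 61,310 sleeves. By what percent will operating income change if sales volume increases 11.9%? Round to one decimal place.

+22.9%

Total contribution margin = 61,310 × $110.47 = $6,772,915.70.
EBIT = $6,772,915.70 − $3,251,800 = $3,521,115.70.
Degree of operating leverage = $6,772,915.70 / $3,521,115.70 = 1.9235.
Operating income changes by 1.9235 × +11.9% = +22.9%.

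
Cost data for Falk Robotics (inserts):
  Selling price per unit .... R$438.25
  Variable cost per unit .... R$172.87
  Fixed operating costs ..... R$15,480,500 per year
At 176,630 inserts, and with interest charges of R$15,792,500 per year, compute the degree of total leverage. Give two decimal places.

3.00

At 176,630 units, contribution = 176,630 × R$265.38 = R$46,874,069.40.
Subtracting fixed costs: EBIT = R$46,874,069.40 − R$15,480,500 = R$31,393,569.40. Interest = R$15,792,500.00, so EBIT − I = R$15,601,069.40.
DCL = contribution ÷ (EBIT − I) = R$46,874,069.40 ÷ R$15,601,069.40 = 3.0045.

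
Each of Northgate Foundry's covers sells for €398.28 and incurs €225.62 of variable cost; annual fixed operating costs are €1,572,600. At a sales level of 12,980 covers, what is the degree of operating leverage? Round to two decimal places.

3.35

Contribution at this volume is 12,980 × €172.66 = €2,241,126.80.
Subtracting fixed costs: EBIT = €2,241,126.80 − €1,572,600 = €668,526.80.
So DOL = total CM / EBIT = €2,241,126.80 / €668,526.80 = 3.3523.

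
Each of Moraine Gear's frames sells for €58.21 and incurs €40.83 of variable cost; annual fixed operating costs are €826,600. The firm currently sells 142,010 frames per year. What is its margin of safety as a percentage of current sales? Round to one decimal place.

Unit CM = price − variable cost = €58.21 − €40.83 = €17.38. Break-even units = €826,600 ÷ €17.38 = 47,560.41; break-even revenue = 47,560.41 × €58.21 = €2,768,491.71.
Actual sales revenue = 142,010 × €58.21 = €8,266,402.10.
Margin of safety = (€8,266,402.10 − €2,768,491.71) ÷ €8,266,402.10 = 66.5%.

66.5%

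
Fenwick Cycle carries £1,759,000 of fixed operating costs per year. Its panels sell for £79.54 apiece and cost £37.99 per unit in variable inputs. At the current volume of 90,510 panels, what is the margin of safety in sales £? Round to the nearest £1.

Contribution margin per unit = £79.54 − £37.99 = £41.55. Break-even units = £1,759,000 ÷ £41.55 = 42,334.54; break-even revenue = 42,334.54 × £79.54 = £3,367,289.05.
Actual sales revenue = 90,510 × £79.54 = £7,199,165.40.
Margin of safety = £7,199,165.40 − £3,367,289.05 = £3,831,876.

£3,831,876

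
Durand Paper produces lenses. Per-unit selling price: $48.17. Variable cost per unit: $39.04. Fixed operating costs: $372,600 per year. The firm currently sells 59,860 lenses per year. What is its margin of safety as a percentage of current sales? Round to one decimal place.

31.8%

Each unit contributes $48.17 − $39.04 = $9.13. Break-even units = $372,600 ÷ $9.13 = 40,810.51; break-even revenue = 40,810.51 × $48.17 = $1,965,842.50.
Actual sales revenue = 59,860 × $48.17 = $2,883,456.20.
Margin of safety = ($2,883,456.20 − $1,965,842.50) ÷ $2,883,456.20 = 31.8%.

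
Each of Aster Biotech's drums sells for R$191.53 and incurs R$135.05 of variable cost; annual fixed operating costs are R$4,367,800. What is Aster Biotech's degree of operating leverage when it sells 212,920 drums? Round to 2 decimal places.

Contribution at this volume is 212,920 × R$56.48 = R$12,025,721.60.
Subtracting fixed costs: EBIT = R$12,025,721.60 − R$4,367,800 = R$7,657,921.60.
DOL = contribution ÷ EBIT = R$12,025,721.60 ÷ R$7,657,921.60 = 1.5704.

1.57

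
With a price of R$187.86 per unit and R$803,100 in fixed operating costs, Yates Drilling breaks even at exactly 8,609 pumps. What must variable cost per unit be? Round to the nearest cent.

At break-even, FC = Q × (P − VC), so P − VC = R$803,100 ÷ 8,609 = R$93.2861.
Hence VC = price − CM = R$187.86 − R$93.2861 = R$94.57.

R$94.57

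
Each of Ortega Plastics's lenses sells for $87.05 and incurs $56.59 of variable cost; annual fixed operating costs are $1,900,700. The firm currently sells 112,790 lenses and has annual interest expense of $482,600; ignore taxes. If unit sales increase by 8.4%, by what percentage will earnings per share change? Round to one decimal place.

At 112,790 units, contribution = 112,790 × $30.46 = $3,435,583.40.
Operating income = contribution − fixed costs = $3,435,583.40 − $1,900,700 = $1,534,883.40.
After interest of $482,600.00, pre-tax earnings = $1,052,283.40.
DCL = total CM / (EBIT − I) = $3,435,583.40 / $1,052,283.40 = 3.2649.
%ΔEPS = DCL × %ΔSales = 3.2649 × +8.4% = +27.4%.

+27.4%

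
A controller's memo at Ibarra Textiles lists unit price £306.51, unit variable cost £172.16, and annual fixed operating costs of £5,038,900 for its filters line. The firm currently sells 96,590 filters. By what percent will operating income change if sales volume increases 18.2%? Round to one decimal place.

Total contribution margin = 96,590 × £134.35 = £12,976,866.50.
EBIT = £12,976,866.50 − £5,038,900 = £7,937,966.50.
So DOL = total CM / EBIT = £12,976,866.50 / £7,937,966.50 = 1.6348.
Operating income changes by 1.6348 × +18.2% = +29.8%.

+29.8%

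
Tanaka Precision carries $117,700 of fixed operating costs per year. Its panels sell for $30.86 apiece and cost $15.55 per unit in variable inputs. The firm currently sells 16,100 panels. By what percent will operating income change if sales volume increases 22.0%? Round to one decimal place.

+42.1%

Total contribution margin = 16,100 × $15.31 = $246,491.00.
Operating income = contribution − fixed costs = $246,491.00 − $117,700 = $128,791.00.
Degree of operating leverage = $246,491.00 / $128,791.00 = 1.9139.
Operating income changes by 1.9139 × +22.0% = +42.1%.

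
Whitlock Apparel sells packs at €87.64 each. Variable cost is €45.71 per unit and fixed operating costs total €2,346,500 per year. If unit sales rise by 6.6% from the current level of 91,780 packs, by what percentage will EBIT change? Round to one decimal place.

Contribution at this volume is 91,780 × €41.93 = €3,848,335.40.
EBIT = €3,848,335.40 − €2,346,500 = €1,501,835.40.
DOL = contribution ÷ EBIT = €3,848,335.40 ÷ €1,501,835.40 = 2.5624.
Operating income changes by 2.5624 × +6.6% = +16.9%.

+16.9%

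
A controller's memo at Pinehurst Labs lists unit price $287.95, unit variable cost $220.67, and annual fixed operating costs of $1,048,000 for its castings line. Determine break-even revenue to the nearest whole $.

CM per unit = $287.95 − $220.67 = $67.28; CM ratio = $67.28 / $287.95 = 0.2337.
Break-even sales = FC ÷ CM ratio = $1,048,000 × $287.95 / $67.28 = $4,485,309.

$4,485,309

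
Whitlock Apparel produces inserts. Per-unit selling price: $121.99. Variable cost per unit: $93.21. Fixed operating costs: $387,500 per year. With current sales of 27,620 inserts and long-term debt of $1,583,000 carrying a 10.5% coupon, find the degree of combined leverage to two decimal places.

Total contribution margin = 27,620 × $28.78 = $794,903.60.
Operating income = contribution − fixed costs = $794,903.60 − $387,500 = $407,403.60. Interest = $166,215.00.
DOL = $794,903.60 ÷ $407,403.60 = 1.9511; DFL = $407,403.60 ÷ $241,188.60 = 1.6891.
Combined leverage = 1.9511 × 1.6891 = 3.2956.

3.30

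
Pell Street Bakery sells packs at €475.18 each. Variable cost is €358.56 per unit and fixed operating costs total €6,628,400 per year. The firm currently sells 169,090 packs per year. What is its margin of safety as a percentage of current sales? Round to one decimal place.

Each unit contributes €475.18 − €358.56 = €116.62. Break-even units = €6,628,400 ÷ €116.62 = 56,837.59; break-even revenue = 56,837.59 × €475.18 = €27,008,087.05.
Actual sales revenue = 169,090 × €475.18 = €80,348,186.20.
Margin of safety = (€80,348,186.20 − €27,008,087.05) ÷ €80,348,186.20 = 66.4%.

66.4%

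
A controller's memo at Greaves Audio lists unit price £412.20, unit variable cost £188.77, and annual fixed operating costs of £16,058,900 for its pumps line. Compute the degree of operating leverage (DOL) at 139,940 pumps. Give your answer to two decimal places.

Total contribution margin = 139,940 × £223.43 = £31,266,794.20.
Subtracting fixed costs: EBIT = £31,266,794.20 − £16,058,900 = £15,207,894.20.
So DOL = total CM / EBIT = £31,266,794.20 / £15,207,894.20 = 2.0560.

2.06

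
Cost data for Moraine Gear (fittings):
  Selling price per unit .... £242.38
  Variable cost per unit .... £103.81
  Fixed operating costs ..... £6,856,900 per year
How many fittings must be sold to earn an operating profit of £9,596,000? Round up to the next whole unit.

Unit CM = price − variable cost = £242.38 − £103.81 = £138.57.
Need Q such that Q × £138.57 − £6,856,900 = £9,596,000, i.e. Q = £16,452,900 / £138.57 = 118,733.49 → 118,734.

118,734 fittings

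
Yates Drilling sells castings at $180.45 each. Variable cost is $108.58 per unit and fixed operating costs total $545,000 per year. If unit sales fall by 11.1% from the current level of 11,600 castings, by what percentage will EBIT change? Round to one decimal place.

-32.1%

Total contribution margin = 11,600 × $71.87 = $833,692.00.
Operating income = contribution − fixed costs = $833,692.00 − $545,000 = $288,692.00.
Degree of operating leverage = $833,692.00 / $288,692.00 = 2.8878.
Operating income changes by 2.8878 × -11.1% = -32.1%.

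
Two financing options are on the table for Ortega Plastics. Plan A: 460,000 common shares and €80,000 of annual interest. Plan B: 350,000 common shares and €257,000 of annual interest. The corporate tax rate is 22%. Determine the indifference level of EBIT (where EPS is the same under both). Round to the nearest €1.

€820,182

At indifference, (EBIT − 80,000)(1 − t)/460,000 = (EBIT − 257,000)(1 − t)/350,000.
The (1 − t) factor cancels: (EBIT − 80,000) × 350,000 = (EBIT − 257,000) × 460,000.
EBIT × (460,000 − 350,000) = 257,000 × 460,000 − 80,000 × 350,000 = 90,220,000,000, so EBIT = 90,220,000,000 ÷ 110,000 = 820,181.82.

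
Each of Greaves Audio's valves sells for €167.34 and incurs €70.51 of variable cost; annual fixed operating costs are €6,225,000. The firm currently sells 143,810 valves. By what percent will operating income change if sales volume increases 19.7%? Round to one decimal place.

+35.6%

Contribution at this volume is 143,810 × €96.83 = €13,925,122.30.
Subtracting fixed costs: EBIT = €13,925,122.30 − €6,225,000 = €7,700,122.30.
Degree of operating leverage = €13,925,122.30 / €7,700,122.30 = 1.8084.
So EBIT moves 1.8084 × (+19.7%) = +35.6%.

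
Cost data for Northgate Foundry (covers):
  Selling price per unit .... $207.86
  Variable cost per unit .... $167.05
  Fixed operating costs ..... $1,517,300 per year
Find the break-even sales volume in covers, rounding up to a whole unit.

Contribution margin per unit = $207.86 − $167.05 = $40.81.
Break-even volume = fixed costs ÷ CM per unit = $1,517,300 ÷ $40.81 = 37,179.61, so 37,180 covers.

37,180 covers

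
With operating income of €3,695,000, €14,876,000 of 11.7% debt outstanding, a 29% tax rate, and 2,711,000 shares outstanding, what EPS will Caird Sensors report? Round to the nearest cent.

€0.51

Interest = €1,740,492.00, so EBT = €3,695,000 − €1,740,492.00 = €1,954,508.00.
After tax at 29%: net income = €1,954,508.00 × 0.71 = €1,387,700.68.
Per share: €1,387,700.68 / 2,711,000 shares = €0.51.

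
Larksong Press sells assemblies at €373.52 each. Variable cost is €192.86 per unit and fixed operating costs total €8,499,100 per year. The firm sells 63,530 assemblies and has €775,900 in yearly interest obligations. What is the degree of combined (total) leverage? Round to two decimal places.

5.21

Total contribution margin = 63,530 × €180.66 = €11,477,329.80.
Operating income = contribution − fixed costs = €11,477,329.80 − €8,499,100 = €2,978,229.80. Interest = €775,900.00.
DOL = €11,477,329.80 ÷ €2,978,229.80 = 3.8537; DFL = €2,978,229.80 ÷ €2,202,329.80 = 1.3523.
DCL = DOL × DFL = 3.8537 × 1.3523 = 5.2114.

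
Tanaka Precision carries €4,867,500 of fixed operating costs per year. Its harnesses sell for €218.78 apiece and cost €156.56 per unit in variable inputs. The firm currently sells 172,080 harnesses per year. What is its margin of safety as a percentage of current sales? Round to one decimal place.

Each unit contributes €218.78 − €156.56 = €62.22. Break-even units = €4,867,500 ÷ €62.22 = 78,230.47; break-even revenue = 78,230.47 × €218.78 = €17,115,262.78.
Actual sales revenue = 172,080 × €218.78 = €37,647,662.40.
Margin of safety = (€37,647,662.40 − €17,115,262.78) ÷ €37,647,662.40 = 54.5%.

54.5%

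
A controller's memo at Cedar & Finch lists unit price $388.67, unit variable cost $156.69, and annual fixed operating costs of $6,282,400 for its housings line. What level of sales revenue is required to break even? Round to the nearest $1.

$10,525,823

Contribution margin per unit = $388.67 − $156.69 = $231.98, a CM ratio of $231.98 ÷ $388.67 = 0.5969.
Break-even revenue = fixed costs × price ÷ CM = $6,282,400 × $388.67 ÷ $231.98 = $10,525,823.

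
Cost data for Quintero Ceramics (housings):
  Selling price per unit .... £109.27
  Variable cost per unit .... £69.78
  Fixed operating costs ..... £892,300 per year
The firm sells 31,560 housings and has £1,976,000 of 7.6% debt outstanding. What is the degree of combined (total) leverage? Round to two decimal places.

6.11

At 31,560 units, contribution = 31,560 × £39.49 = £1,246,304.40.
Operating income = contribution − fixed costs = £1,246,304.40 − £892,300 = £354,004.40. Interest = £150,176.00.
DOL = £1,246,304.40 ÷ £354,004.40 = 3.5206; DFL = £354,004.40 ÷ £203,828.40 = 1.7368.
DCL = DOL × DFL = 3.5206 × 1.7368 = 6.1146.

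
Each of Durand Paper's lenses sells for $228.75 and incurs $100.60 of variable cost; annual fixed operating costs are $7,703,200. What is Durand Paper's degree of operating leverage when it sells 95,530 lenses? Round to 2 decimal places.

Contribution at this volume is 95,530 × $128.15 = $12,242,169.50.
Subtracting fixed costs: EBIT = $12,242,169.50 − $7,703,200 = $4,538,969.50.
Degree of operating leverage = $12,242,169.50 / $4,538,969.50 = 2.6971.

2.70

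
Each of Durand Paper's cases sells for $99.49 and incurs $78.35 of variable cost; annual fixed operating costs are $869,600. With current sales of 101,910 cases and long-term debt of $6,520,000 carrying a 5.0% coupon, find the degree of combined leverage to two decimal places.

2.25

Total contribution margin = 101,910 × $21.14 = $2,154,377.40.
EBIT = $2,154,377.40 − $869,600 = $1,284,777.40. Interest = $326,000.00.
DOL = $2,154,377.40 ÷ $1,284,777.40 = 1.6768; DFL = $1,284,777.40 ÷ $958,777.40 = 1.3400.
Combined leverage = 1.6768 × 1.3400 = 2.2469.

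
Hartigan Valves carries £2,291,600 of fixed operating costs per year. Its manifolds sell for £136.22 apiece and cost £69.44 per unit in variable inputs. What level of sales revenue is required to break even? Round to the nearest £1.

Contribution margin per unit = £136.22 − £69.44 = £66.78, a CM ratio of £66.78 ÷ £136.22 = 0.4902.
Break-even sales = FC ÷ CM ratio = £2,291,600 × £136.22 / £66.78 = £4,674,480.

£4,674,480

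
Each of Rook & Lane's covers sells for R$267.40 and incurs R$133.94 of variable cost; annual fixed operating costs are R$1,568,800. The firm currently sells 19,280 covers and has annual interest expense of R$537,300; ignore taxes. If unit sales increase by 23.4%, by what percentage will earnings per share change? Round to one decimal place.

+128.9%

Total contribution margin = 19,280 × R$133.46 = R$2,573,108.80.
EBIT = R$2,573,108.80 − R$1,568,800 = R$1,004,308.80.
Interest = R$537,300.00, so EBIT − I = R$467,008.80.
Degree of combined leverage = contribution ÷ (EBIT − I) = R$2,573,108.80 ÷ R$467,008.80 = 5.5098.
%ΔEPS = DCL × %ΔSales = 5.5098 × +23.4% = +128.9%.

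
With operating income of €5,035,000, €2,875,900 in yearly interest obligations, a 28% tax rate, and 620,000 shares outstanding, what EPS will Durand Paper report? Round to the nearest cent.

Pre-tax income = €5,035,000 − €2,875,900.00 = €2,159,100.00.
Net income = €2,159,100.00 × (1 − 0.28) = €1,554,552.00.
Per share: €1,554,552.00 / 620,000 shares = €2.51.

€2.51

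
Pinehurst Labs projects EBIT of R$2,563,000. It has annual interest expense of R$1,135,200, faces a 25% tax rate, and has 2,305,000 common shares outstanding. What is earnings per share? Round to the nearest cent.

Interest = R$1,135,200.00, so EBT = R$2,563,000 − R$1,135,200.00 = R$1,427,800.00.
Net income = R$1,427,800.00 × (1 − 0.25) = R$1,070,850.00.
Per share: R$1,070,850.00 / 2,305,000 shares = R$0.46.

R$0.46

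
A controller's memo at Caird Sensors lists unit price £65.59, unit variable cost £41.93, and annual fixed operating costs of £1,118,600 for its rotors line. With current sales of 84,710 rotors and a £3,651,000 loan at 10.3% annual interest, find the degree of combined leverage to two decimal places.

3.93

Contribution at this volume is 84,710 × £23.66 = £2,004,238.60.
Subtracting fixed costs: EBIT = £2,004,238.60 − £1,118,600 = £885,638.60. Interest = £376,053.00.
DOL = £2,004,238.60 ÷ £885,638.60 = 2.2630; DFL = £885,638.60 ÷ £509,585.60 = 1.7380.
DCL = DOL × DFL = 2.2630 × 1.7380 = 3.9331.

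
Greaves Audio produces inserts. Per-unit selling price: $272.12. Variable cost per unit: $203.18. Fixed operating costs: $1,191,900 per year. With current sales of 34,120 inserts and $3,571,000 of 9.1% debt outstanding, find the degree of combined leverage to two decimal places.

2.82

Total contribution margin = 34,120 × $68.94 = $2,352,232.80.
Operating income = contribution − fixed costs = $2,352,232.80 − $1,191,900 = $1,160,332.80. Interest = $324,961.00.
DOL = $2,352,232.80 ÷ $1,160,332.80 = 2.0272; DFL = $1,160,332.80 ÷ $835,371.80 = 1.3890.
Combined leverage = 2.0272 × 1.3890 = 2.8158.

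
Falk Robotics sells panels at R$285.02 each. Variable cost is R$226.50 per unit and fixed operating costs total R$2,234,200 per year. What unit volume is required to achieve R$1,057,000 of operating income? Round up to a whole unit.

Contribution margin per unit = R$285.02 − R$226.50 = R$58.52.
Need Q such that Q × R$58.52 − R$2,234,200 = R$1,057,000, i.e. Q = R$3,291,200 / R$58.52 = 56,240.60 → 56,241.

56,241 panels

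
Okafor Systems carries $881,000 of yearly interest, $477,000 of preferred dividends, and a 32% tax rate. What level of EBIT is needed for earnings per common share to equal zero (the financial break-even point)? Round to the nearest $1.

Grossing the preferred dividend up to pre-tax terms: $477,000 / (1 − 0.32) = $701,470.59.
EPS = 0 when EBIT covers interest plus the pre-tax preferred burden: $881,000 + $701,470.59 = $1,582,470.59.

$1,582,471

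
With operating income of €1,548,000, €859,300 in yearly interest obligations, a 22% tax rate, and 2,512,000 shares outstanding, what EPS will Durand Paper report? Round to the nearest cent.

€0.21

Pre-tax income = €1,548,000 − €859,300.00 = €688,700.00.
After tax at 22%: net income = €688,700.00 × 0.78 = €537,186.00.
Per share: €537,186.00 / 2,512,000 shares = €0.21.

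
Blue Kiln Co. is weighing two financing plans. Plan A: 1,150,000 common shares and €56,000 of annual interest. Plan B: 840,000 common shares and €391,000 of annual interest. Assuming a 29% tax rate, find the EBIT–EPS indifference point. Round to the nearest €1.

€1,298,742

At indifference, (EBIT − 56,000)(1 − t)/1,150,000 = (EBIT − 391,000)(1 − t)/840,000.
Cancelling (1 − t) and cross-multiplying: 840,000·(EBIT − 56,000) = 1,150,000·(EBIT − 391,000).
Solving, EBIT = (391,000·1,150,000 − 56,000·840,000) / (1,150,000 − 840,000) = 402,610,000,000 / 310,000 = 1,298,741.94.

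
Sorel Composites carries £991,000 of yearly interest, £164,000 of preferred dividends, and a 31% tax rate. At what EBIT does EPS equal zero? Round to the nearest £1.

£1,228,681

Grossing the preferred dividend up to pre-tax terms: £164,000 / (1 − 0.31) = £237,681.16.
Financial break-even EBIT = interest + D_p ÷ (1 − t) = £991,000 + £237,681.16 = £1,228,681.16.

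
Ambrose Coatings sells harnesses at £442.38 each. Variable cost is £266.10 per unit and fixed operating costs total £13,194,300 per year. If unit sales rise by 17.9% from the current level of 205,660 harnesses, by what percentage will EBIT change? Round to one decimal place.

+28.1%

Contribution at this volume is 205,660 × £176.28 = £36,253,744.80.
EBIT = £36,253,744.80 − £13,194,300 = £23,059,444.80.
DOL = contribution ÷ EBIT = £36,253,744.80 ÷ £23,059,444.80 = 1.5722.
So EBIT moves 1.5722 × (+17.9%) = +28.1%.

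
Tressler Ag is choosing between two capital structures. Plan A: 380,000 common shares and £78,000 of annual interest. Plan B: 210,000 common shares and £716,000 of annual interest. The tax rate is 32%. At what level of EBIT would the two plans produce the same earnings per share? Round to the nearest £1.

At indifference, (EBIT − 78,000)(1 − t)/380,000 = (EBIT − 716,000)(1 − t)/210,000.
The (1 − t) factor cancels: (EBIT − 78,000) × 210,000 = (EBIT − 716,000) × 380,000.
EBIT × (380,000 − 210,000) = 716,000 × 380,000 − 78,000 × 210,000 = 255,700,000,000, so EBIT = 255,700,000,000 ÷ 170,000 = 1,504,117.65.

£1,504,118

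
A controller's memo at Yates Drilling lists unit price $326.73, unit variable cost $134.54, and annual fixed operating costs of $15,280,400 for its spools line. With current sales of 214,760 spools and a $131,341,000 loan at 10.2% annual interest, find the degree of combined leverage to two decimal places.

At 214,760 units, contribution = 214,760 × $192.19 = $41,274,724.40.
Operating income = contribution − fixed costs = $41,274,724.40 − $15,280,400 = $25,994,324.40. Interest = $13,396,782.00.
DOL = $41,274,724.40 ÷ $25,994,324.40 = 1.5878; DFL = $25,994,324.40 ÷ $12,597,542.40 = 2.0634.
Combined leverage = 1.5878 × 2.0634 = 3.2763.

3.28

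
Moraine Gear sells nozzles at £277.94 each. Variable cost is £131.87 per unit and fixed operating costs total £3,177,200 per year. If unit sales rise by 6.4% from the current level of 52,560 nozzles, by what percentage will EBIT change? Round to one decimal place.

+10.9%

Total contribution margin = 52,560 × £146.07 = £7,677,439.20.
EBIT = £7,677,439.20 − £3,177,200 = £4,500,239.20.
So DOL = total CM / EBIT = £7,677,439.20 / £4,500,239.20 = 1.7060.
So EBIT moves 1.7060 × (+6.4%) = +10.9%.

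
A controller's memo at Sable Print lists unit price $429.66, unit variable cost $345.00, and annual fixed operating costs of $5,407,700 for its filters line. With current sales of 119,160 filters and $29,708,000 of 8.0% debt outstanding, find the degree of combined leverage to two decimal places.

4.38

At 119,160 units, contribution = 119,160 × $84.66 = $10,088,085.60.
EBIT = $10,088,085.60 − $5,407,700 = $4,680,385.60. Interest = $2,376,640.00, so EBIT − I = $2,303,745.60.
Degree of total leverage = total CM / (EBIT − interest) = $10,088,085.60 / $2,303,745.60 = 4.3790.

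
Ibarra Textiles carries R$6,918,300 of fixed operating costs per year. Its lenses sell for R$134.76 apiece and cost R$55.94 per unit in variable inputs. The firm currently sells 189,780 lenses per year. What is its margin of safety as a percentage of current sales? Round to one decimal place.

53.7%

Contribution margin per unit = R$134.76 − R$55.94 = R$78.82. Break-even units = R$6,918,300 ÷ R$78.82 = 87,773.41; break-even revenue = 87,773.41 × R$134.76 = R$11,828,344.43.
Actual sales revenue = 189,780 × R$134.76 = R$25,574,752.80.
Margin of safety = (R$25,574,752.80 − R$11,828,344.43) ÷ R$25,574,752.80 = 53.7%.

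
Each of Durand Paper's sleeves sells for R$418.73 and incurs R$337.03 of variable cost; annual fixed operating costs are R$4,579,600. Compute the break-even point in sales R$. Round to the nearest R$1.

CM per unit = R$418.73 − R$337.03 = R$81.70; CM ratio = R$81.70 / R$418.73 = 0.1951.
Break-even revenue = fixed costs × price ÷ CM = R$4,579,600 × R$418.73 ÷ R$81.70 = R$23,471,431.

R$23,471,431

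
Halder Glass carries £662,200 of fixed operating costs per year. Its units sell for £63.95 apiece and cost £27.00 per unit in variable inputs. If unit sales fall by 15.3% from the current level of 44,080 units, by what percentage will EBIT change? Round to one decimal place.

-25.8%

At 44,080 units, contribution = 44,080 × £36.95 = £1,628,756.00.
EBIT = £1,628,756.00 − £662,200 = £966,556.00.
Degree of operating leverage = £1,628,756.00 / £966,556.00 = 1.6851.
So EBIT moves 1.6851 × (-15.3%) = -25.8%.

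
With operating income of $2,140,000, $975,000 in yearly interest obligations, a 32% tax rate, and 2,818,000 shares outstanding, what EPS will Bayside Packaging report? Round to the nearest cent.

$0.28

Pre-tax income = $2,140,000 − $975,000.00 = $1,165,000.00.
After tax at 32%: net income = $1,165,000.00 × 0.68 = $792,200.00.
EPS = $792,200.00 ÷ 2,818,000 = $0.28.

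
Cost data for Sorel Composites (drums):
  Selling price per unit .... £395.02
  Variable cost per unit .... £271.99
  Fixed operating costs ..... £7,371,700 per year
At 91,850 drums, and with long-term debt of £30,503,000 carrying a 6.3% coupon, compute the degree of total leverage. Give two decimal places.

Contribution at this volume is 91,850 × £123.03 = £11,300,305.50.
Subtracting fixed costs: EBIT = £11,300,305.50 − £7,371,700 = £3,928,605.50. Interest = £1,921,689.00.
DOL = £11,300,305.50 ÷ £3,928,605.50 = 2.8764; DFL = £3,928,605.50 ÷ £2,006,916.50 = 1.9575.
Combined leverage = 2.8764 × 1.9575 = 5.6306.

5.63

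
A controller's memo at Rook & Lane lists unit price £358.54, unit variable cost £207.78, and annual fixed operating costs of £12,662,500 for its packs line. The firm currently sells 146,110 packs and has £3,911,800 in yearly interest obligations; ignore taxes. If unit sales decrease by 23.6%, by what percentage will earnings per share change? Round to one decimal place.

-95.3%

Total contribution margin = 146,110 × £150.76 = £22,027,543.60.
Subtracting fixed costs: EBIT = £22,027,543.60 − £12,662,500 = £9,365,043.60.
After interest of £3,911,800.00, pre-tax earnings = £5,453,243.60.
DCL = total CM / (EBIT − I) = £22,027,543.60 / £5,453,243.60 = 4.0393.
EPS therefore changes by 4.0393 × (-23.6%) = -95.3%.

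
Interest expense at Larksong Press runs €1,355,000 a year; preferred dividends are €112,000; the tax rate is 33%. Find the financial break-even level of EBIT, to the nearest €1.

€1,522,164

Preferred dividends are paid after tax, so their pre-tax equivalent is €112,000 ÷ (1 − 0.33) = €167,164.18.
Financial break-even EBIT = interest + D_p ÷ (1 − t) = €1,355,000 + €167,164.18 = €1,522,164.18.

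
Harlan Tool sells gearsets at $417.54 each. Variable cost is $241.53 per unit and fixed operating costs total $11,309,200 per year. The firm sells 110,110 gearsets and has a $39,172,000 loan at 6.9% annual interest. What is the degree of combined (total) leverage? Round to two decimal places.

At 110,110 units, contribution = 110,110 × $176.01 = $19,380,461.10.
EBIT = $19,380,461.10 − $11,309,200 = $8,071,261.10. Interest = $2,702,868.00, so EBIT − I = $5,368,393.10.
Degree of total leverage = total CM / (EBIT − interest) = $19,380,461.10 / $5,368,393.10 = 3.6101.

3.61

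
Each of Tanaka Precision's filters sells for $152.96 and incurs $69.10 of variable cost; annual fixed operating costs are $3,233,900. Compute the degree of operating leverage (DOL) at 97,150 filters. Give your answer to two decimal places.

1.66

Total contribution margin = 97,150 × $83.86 = $8,146,999.00.
Subtracting fixed costs: EBIT = $8,146,999.00 − $3,233,900 = $4,913,099.00.
So DOL = total CM / EBIT = $8,146,999.00 / $4,913,099.00 = 1.6582.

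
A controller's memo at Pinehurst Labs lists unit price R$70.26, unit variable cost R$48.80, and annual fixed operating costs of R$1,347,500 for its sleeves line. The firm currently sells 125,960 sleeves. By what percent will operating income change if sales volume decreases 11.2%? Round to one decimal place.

-22.3%

Total contribution margin = 125,960 × R$21.46 = R$2,703,101.60.
Subtracting fixed costs: EBIT = R$2,703,101.60 − R$1,347,500 = R$1,355,601.60.
So DOL = total CM / EBIT = R$2,703,101.60 / R$1,355,601.60 = 1.9940.
%ΔEBIT = DOL × %ΔSales = 1.9940 × -11.2% = -22.3%.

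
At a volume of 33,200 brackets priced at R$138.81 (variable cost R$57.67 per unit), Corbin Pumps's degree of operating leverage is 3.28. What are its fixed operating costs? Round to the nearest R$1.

R$1,872,553

Contribution at this volume is 33,200 × R$81.14 = R$2,693,848.00.
Since DOL = CM ÷ EBIT, EBIT = R$2,693,848.00 ÷ 3.28 = R$821,295.12.
And FC = contribution − EBIT = R$2,693,848.00 − R$821,295.12 = R$1,872,553.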